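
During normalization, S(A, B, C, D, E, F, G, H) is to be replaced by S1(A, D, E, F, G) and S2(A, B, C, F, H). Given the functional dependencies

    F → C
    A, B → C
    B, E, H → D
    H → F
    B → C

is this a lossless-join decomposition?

No

Common attributes: S1 ∩ S2 = {A, F}.
Closure of {A, F}: F → C applies, adding C. So (A, F)⁺ = {A, C, F}.
The closure contains neither all of S1 = {A, D, E, F, G} nor all of S2 = {A, B, C, F, H}, so the common attributes are not a superkey of either fragment. The join is lossy.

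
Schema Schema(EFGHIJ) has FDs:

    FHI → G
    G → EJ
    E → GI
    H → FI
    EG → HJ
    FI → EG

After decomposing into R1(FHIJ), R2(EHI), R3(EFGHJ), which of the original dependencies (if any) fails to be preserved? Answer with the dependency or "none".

none

FHI → G: restricted closure across fragments reaches G.
G → EJ lies within R3.
E → GI: restricted closure across fragments reaches GI.
H → FI lies within R1.
EG → HJ lies within R3.
FI → EG: restricted closure across fragments reaches EG.
Every dependency is enforceable on the fragments, so the decomposition is dependency-preserving.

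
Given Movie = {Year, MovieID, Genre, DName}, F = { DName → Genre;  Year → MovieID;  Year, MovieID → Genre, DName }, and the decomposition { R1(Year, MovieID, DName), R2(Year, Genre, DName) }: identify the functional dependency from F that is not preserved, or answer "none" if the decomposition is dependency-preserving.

DName → Genre lies within R2.
Year → MovieID lies within R1.
Year, MovieID → Genre, DName: restricted closure across fragments reaches Genre, DName.
Every dependency is enforceable on the fragments, so the decomposition is dependency-preserving.

none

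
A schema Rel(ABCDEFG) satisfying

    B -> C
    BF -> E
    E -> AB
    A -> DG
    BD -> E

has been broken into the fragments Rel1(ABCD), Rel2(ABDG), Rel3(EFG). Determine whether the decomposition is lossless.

Chase test. Columns are ABCDEFG; row i has aⱼ where attribute j ∈ Reli, else bᵢⱼ.
Initial tableau (one row per fragment):
  row 1: a1 a2 a3 a4 b15 b16 b17
  row 2: a1 a2 b23 a4 b25 b26 a7
  row 3: b31 b32 b33 b34 a5 a6 a7
Rows 1 and 2 agree on B; apply B→C and equate their C entries.
Rows 1 and 2 agree on A; apply A→DG and equate their DG entries.
Rows 1 and 2 agree on BD; apply BD→E and equate their E entries.
No row becomes fully distinguished — the join is lossy.

No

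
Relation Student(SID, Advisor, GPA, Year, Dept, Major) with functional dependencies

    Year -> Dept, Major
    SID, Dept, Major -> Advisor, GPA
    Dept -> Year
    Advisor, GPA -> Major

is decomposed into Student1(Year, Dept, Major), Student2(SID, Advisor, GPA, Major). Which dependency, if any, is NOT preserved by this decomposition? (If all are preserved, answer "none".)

Check SID, Dept, Major → Advisor, GPA: no single fragment contains all of {SID, Advisor, GPA, Dept, Major}, and the restricted closure of {SID, Dept, Major} across the fragments never reaches {Advisor, GPA}.
Year → Dept, Major is preserved.
Dept → Year is preserved.
Advisor, GPA → Major is preserved.

SID, Dept, Major -> Advisor, GPA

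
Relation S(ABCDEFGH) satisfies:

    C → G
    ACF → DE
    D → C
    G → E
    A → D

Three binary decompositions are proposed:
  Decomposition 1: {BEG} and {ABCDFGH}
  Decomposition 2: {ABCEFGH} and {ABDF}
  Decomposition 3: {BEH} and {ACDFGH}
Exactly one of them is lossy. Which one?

Decomposition 1: common = {BG}, closure = {BEG} → lossless.
Decomposition 2: common = {ABF}, closure = {ABCDEFG} → lossless.
Decomposition 3: common = {H}, closure = {H} → lossy.

Decomposition 3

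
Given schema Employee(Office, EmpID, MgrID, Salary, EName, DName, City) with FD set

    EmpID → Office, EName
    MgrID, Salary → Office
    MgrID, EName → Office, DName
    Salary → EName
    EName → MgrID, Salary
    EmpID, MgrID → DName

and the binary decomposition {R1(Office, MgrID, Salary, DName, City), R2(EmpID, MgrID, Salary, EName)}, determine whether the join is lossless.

No

Common attributes: R1 ∩ R2 = {MgrID, Salary}.
Closure of {MgrID, Salary}: MgrID, Salary → Office applies, adding Office; Salary → EName applies, adding EName; MgrID, EName → Office, DName applies, adding DName. So (MgrID, Salary)⁺ = {Office, MgrID, Salary, EName, DName}.
The closure contains neither all of R1 = {Office, MgrID, Salary, DName, City} nor all of R2 = {EmpID, MgrID, Salary, EName}, so the common attributes are not a superkey of either fragment. The join is lossy.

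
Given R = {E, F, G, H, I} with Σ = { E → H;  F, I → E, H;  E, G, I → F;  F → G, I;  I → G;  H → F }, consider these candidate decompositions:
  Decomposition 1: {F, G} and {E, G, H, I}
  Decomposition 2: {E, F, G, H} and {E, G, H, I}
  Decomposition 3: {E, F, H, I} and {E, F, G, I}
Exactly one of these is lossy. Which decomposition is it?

Decomposition 1

Decomposition 1: common = {G}, closure = {G} → lossy.
Decomposition 2: common = {E, G, H}, closure = {E, F, G, H, I} → lossless.
Decomposition 3: common = {E, F, I}, closure = {E, F, G, H, I} → lossless.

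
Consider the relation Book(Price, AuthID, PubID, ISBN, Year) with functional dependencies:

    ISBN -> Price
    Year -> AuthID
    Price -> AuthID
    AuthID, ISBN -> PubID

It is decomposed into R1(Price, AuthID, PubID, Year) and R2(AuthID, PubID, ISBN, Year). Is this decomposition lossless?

Common attributes: R1 ∩ R2 = {AuthID, PubID, Year}.
No dependency enlarges {AuthID, PubID, Year}, so (AuthID, PubID, Year)⁺ = {AuthID, PubID, Year}.
The closure contains neither all of R1 = {Price, AuthID, PubID, Year} nor all of R2 = {AuthID, PubID, ISBN, Year}, so the common attributes are not a superkey of either fragment. The join is lossy.

No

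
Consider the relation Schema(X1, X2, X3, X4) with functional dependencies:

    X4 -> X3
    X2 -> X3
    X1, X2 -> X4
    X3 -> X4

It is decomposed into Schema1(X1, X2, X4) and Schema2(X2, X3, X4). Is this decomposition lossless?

Yes

Common attributes: Schema1 ∩ Schema2 = {X2, X4}.
Closure of {X2, X4}: X4 → X3 applies, adding X3. So (X2, X4)⁺ = {X2, X3, X4}.
This closure contains every attribute of Schema2, so Schema1 ∩ Schema2 → Schema2. The join is lossless.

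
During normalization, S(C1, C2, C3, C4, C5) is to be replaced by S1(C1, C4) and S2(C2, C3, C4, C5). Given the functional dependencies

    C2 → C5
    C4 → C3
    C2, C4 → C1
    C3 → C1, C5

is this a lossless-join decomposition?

Common attributes: S1 ∩ S2 = {C4}.
Closure of {C4}: C4 → C3 applies, adding C3; C3 → C1, C5 applies, adding C1, C5. So (C4)⁺ = {C1, C3, C4, C5}.
This closure contains every attribute of S1, so S1 ∩ S2 → S1. The join is lossless.

Yes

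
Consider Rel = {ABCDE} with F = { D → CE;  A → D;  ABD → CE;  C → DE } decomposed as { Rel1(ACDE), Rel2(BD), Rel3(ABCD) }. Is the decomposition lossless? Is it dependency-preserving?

lossless and dependency-preserving

Lossless test (chase): Rows 1 and 2 agree on D; apply D→CE and equate their CE entries. Rows 1 and 3 agree on D; apply D→CE and equate their CE entries. Row 3 is now all distinguished symbols — the join is lossless.
Dependency preservation: ABD → CE is not contained in any single fragment, but the restricted closure of its left-hand side across the fragments still reaches the right-hand side; the remaining FDs each lie inside some fragment. All dependencies are preserved.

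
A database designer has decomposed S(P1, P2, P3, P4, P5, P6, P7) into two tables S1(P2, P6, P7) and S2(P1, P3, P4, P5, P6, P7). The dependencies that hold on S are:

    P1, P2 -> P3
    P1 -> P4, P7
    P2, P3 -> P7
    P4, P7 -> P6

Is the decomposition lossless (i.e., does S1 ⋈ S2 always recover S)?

No

Common attributes: S1 ∩ S2 = {P6, P7}.
No dependency enlarges {P6, P7}, so (P6, P7)⁺ = {P6, P7}.
The closure contains neither all of S1 = {P2, P6, P7} nor all of S2 = {P1, P3, P4, P5, P6, P7}, so the common attributes are not a superkey of either fragment. The join is lossy.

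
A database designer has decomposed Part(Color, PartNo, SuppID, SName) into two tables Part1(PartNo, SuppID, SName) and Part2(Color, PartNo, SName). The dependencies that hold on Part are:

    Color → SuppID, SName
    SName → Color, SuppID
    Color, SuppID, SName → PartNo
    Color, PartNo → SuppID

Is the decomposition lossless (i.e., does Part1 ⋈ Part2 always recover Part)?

Common attributes: Part1 ∩ Part2 = {PartNo, SName}.
Closure of {PartNo, SName}: SName → Color, SuppID applies, adding Color, SuppID. So (PartNo, SName)⁺ = {Color, PartNo, SuppID, SName}.
This closure contains every attribute of Part1, so Part1 ∩ Part2 → Part1. The join is lossless.

Yes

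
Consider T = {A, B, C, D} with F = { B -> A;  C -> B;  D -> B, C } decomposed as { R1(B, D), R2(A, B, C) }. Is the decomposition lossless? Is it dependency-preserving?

Lossless test: (B)⁺ = {A, B}, which is a superkey of neither fragment — lossy.
Dependency preservation: the restricted closure of {D} across the fragments never reaches {B, C}, so D → B, C cannot be enforced without a join — not preserved.

lossy and not dependency-preserving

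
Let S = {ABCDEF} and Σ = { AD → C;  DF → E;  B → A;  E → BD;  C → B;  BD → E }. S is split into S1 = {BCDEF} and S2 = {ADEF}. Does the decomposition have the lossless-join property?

Yes

Common attributes: S1 ∩ S2 = {DEF}.
Closure of {DEF}: E → BD applies, adding B; B → A applies, adding A; AD → C applies, adding C. So (DEF)⁺ = {ABCDEF}.
This closure contains every attribute of S1, so S1 ∩ S2 → S1. The join is lossless.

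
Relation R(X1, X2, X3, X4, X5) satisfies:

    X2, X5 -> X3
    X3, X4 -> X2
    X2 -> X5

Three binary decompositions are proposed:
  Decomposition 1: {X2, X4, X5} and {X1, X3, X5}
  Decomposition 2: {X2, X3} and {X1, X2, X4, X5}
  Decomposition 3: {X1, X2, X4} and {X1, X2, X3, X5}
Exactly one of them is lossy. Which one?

Decomposition 1: common = {X5}, closure = {X5} → lossy.
Decomposition 2: common = {X2}, closure = {X2, X3, X5} → lossless.
Decomposition 3: common = {X1, X2}, closure = {X1, X2, X3, X5} → lossless.

Decomposition 1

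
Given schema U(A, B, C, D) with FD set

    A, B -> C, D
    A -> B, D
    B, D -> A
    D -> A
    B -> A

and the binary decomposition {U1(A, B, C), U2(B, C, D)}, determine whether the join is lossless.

Yes

Common attributes: U1 ∩ U2 = {B, C}.
Closure of {B, C}: B → A applies, adding A; A, B → C, D applies, adding D. So (B, C)⁺ = {A, B, C, D}.
This closure contains every attribute of U1, so U1 ∩ U2 → U1. The join is lossless.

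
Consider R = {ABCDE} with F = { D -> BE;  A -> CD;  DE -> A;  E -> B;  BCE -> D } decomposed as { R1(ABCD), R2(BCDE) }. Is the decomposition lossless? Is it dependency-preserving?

Lossless test: (BCD)⁺ = {ABCDE}, which contains all of one fragment — lossless.
Dependency preservation: DE → A is not contained in any single fragment, but the restricted closure of its left-hand side across the fragments still reaches the right-hand side; the remaining FDs each lie inside some fragment. All dependencies are preserved.

lossless and dependency-preserving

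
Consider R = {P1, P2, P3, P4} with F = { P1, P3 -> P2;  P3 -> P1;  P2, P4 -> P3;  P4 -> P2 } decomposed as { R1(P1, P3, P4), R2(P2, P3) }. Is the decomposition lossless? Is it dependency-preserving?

lossless and dependency-preserving

Lossless test: (P3)⁺ = {P1, P2, P3}, which contains all of one fragment — lossless.
Dependency preservation: P1, P3 → P2; P2, P4 → P3; P4 → P2 are not contained in any single fragment, but the restricted closure of each left-hand side across the fragments still reaches the right-hand side; the remaining FDs each lie inside some fragment. All dependencies are preserved.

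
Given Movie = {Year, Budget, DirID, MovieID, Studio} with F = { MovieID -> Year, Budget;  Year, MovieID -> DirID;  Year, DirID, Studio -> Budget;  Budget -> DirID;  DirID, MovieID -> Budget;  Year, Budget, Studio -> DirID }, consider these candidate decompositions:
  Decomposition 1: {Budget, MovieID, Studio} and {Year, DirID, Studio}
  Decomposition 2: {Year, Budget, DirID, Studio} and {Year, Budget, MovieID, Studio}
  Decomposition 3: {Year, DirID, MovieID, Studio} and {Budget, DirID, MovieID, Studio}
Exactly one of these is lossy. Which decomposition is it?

Decomposition 1: common = {Studio}, closure = {Studio} → lossy.
Decomposition 2: common = {Year, Budget, Studio}, closure = {Year, Budget, DirID, Studio} → lossless.
Decomposition 3: common = {DirID, MovieID, Studio}, closure = {Year, Budget, DirID, MovieID, Studio} → lossless.

Decomposition 1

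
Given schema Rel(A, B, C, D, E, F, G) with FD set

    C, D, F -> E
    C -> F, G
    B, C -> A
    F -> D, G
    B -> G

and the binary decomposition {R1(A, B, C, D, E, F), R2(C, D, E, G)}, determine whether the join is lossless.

Yes

Common attributes: R1 ∩ R2 = {C, D, E}.
Closure of {C, D, E}: C → F, G applies, adding F, G. So (C, D, E)⁺ = {C, D, E, F, G}.
This closure contains every attribute of R2, so R1 ∩ R2 → R2. The join is lossless.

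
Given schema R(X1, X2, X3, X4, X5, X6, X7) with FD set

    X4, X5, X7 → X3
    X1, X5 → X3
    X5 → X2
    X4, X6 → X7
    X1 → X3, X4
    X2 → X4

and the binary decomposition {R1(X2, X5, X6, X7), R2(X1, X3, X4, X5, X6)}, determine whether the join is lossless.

Yes

Common attributes: R1 ∩ R2 = {X5, X6}.
Closure of {X5, X6}: X5 → X2 applies, adding X2; X2 → X4 applies, adding X4; X4, X6 → X7 applies, adding X7; X4, X5, X7 → X3 applies, adding X3. So (X5, X6)⁺ = {X2, X3, X4, X5, X6, X7}.
This closure contains every attribute of R1, so R1 ∩ R2 → R1. The join is lossless.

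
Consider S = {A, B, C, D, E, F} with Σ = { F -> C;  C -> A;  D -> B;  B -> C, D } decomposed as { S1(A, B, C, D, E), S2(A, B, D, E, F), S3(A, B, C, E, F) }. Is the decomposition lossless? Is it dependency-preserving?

lossless and dependency-preserving

Lossless test (chase): Rows 2 and 3 agree on F; apply F→C and equate their C entries. Rows 1 and 3 agree on B; apply B→C, D and equate their C, D entries. Row 2 is now all distinguished symbols — the join is lossless.
Dependency preservation: every FD's attributes lie within a single fragment, so each can be enforced locally — preserved.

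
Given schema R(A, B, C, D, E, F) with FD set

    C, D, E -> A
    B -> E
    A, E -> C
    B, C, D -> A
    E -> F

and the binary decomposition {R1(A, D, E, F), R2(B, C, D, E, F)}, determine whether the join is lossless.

Common attributes: R1 ∩ R2 = {D, E, F}.
No dependency enlarges {D, E, F}, so (D, E, F)⁺ = {D, E, F}.
The closure contains neither all of R1 = {A, D, E, F} nor all of R2 = {B, C, D, E, F}, so the common attributes are not a superkey of either fragment. The join is lossy.

No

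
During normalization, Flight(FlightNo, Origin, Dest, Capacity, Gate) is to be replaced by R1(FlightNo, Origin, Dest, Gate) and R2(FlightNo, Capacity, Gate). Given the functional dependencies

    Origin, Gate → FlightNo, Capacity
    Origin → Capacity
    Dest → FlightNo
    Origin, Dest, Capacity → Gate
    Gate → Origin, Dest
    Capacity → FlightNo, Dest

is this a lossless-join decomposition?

Common attributes: R1 ∩ R2 = {FlightNo, Gate}.
Closure of {FlightNo, Gate}: Gate → Origin, Dest applies, adding Origin, Dest; Origin, Gate → FlightNo, Capacity applies, adding Capacity. So (FlightNo, Gate)⁺ = {FlightNo, Origin, Dest, Capacity, Gate}.
This closure contains every attribute of R1, so R1 ∩ R2 → R1. The join is lossless.

Yes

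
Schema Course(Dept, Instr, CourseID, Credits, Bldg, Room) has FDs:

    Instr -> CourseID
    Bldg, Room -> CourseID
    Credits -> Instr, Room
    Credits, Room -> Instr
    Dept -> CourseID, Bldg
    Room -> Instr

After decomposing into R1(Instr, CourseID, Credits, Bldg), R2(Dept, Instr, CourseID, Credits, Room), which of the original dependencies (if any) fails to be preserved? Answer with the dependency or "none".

Dept -> CourseID, Bldg

Check Dept → CourseID, Bldg: no single fragment contains all of {Dept, CourseID, Bldg}, and the restricted closure of {Dept} across the fragments never reaches {CourseID, Bldg}.
Instr → CourseID is preserved.
Bldg, Room → CourseID is preserved.
Credits → Instr, Room is preserved.
Credits, Room → Instr is preserved.
Room → Instr is preserved.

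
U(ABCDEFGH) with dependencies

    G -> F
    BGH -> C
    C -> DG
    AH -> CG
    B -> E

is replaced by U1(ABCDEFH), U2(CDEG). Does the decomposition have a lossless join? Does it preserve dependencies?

lossless but not dependency-preserving

Lossless test: (CDE)⁺ = {CDEFG}, which contains all of one fragment — lossless.
Dependency preservation: the restricted closure of {G} across the fragments never reaches {F}, so G → F cannot be enforced without a join — not preserved.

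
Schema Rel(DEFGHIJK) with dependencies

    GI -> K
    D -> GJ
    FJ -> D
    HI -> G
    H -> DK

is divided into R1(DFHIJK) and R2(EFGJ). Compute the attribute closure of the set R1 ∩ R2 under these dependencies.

DFGJ

R1 ∩ R2 = {FJ}.
FJ → D applies, adding D
D → GJ applies, adding G
Closure: {DFGJ}.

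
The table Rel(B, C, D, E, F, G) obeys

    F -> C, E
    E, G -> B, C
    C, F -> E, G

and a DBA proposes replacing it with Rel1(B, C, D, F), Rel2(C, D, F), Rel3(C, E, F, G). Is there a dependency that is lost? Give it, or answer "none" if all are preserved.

Check E, G → B, C: no single fragment contains all of {B, C, E, G}, and the restricted closure of {E, G} across the fragments never reaches {B, C}.
F → C, E is preserved.
C, F → E, G is preserved.

E, G -> B, C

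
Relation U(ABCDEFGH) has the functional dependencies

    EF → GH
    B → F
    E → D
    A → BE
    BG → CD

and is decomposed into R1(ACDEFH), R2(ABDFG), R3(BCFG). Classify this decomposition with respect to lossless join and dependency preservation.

Lossless test (chase): Rows 1 and 2 agree on A; apply A→BE and equate their BE entries. Rows 2 and 3 agree on BG; apply BG→CD and equate their CD entries. Rows 1 and 2 agree on EF; apply EF→GH and equate their GH entries. Row 1 is now all distinguished symbols — the join is lossless.
Dependency preservation: the restricted closure of {EF} across the fragments never reaches {GH}, so EF → GH cannot be enforced without a join — not preserved.

lossless but not dependency-preserving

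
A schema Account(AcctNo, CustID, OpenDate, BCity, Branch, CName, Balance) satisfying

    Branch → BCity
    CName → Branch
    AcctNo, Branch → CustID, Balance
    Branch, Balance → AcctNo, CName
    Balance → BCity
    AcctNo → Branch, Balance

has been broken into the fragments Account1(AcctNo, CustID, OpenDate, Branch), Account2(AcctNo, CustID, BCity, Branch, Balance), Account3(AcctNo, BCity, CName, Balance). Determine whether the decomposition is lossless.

Yes

Chase test. Columns are AcctNo, CustID, OpenDate, BCity, Branch, CName, Balance; row i has aⱼ where attribute j ∈ Accounti, else bᵢⱼ.
Initial tableau (one row per fragment):
  row 1: a1 a2 a3 b14 a5 b16 b17
  row 2: a1 a2 b23 a4 a5 b26 a7
  row 3: a1 b32 b33 a4 b35 a6 a7
Rows 1 and 2 agree on Branch; apply Branch→BCity and equate their BCity entries.
Rows 1 and 2 agree on AcctNo, Branch; apply AcctNo, Branch→CustID, Balance and equate their CustID, Balance entries.
Rows 1 and 2 agree on Branch, Balance; apply Branch, Balance→AcctNo, CName and equate their AcctNo, CName entries.
Rows 1 and 3 agree on AcctNo; apply AcctNo→Branch, Balance and equate their Branch, Balance entries.
Rows 1 and 3 agree on AcctNo, Branch; apply AcctNo, Branch→CustID, Balance and equate their CustID, Balance entries.
Rows 1 and 3 agree on Branch, Balance; apply Branch, Balance→AcctNo, CName and equate their AcctNo, CName entries.
Row 1 is now all distinguished symbols — the join is lossless.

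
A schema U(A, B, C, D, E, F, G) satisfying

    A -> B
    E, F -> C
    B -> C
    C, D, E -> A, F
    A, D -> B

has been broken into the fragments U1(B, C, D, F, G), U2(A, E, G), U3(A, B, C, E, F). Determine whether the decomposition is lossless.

No

Chase test. Columns are A, B, C, D, E, F, G; row i has aⱼ where attribute j ∈ Ui, else bᵢⱼ.
Initial tableau (one row per fragment):
  row 1: b11 a2 a3 a4 b15 a6 a7
  row 2: a1 b22 b23 b24 a5 b26 a7
  row 3: a1 a2 a3 b34 a5 a6 b37
Rows 2 and 3 agree on A; apply A→B and equate their B entries.
Rows 1 and 2 agree on B; apply B→C and equate their C entries.
No row becomes fully distinguished — the join is lossy.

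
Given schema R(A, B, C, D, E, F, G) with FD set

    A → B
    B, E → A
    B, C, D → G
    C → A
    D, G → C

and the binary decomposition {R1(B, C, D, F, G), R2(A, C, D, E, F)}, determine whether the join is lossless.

Yes

Common attributes: R1 ∩ R2 = {C, D, F}.
Closure of {C, D, F}: C → A applies, adding A; A → B applies, adding B; B, C, D → G applies, adding G. So (C, D, F)⁺ = {A, B, C, D, F, G}.
This closure contains every attribute of R1, so R1 ∩ R2 → R1. The join is lossless.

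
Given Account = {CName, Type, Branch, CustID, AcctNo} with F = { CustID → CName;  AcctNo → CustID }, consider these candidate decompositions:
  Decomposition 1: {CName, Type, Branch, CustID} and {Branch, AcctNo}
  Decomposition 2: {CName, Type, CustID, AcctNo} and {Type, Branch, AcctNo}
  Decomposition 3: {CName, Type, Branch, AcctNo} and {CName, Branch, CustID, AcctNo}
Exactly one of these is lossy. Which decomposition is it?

Decomposition 1

Decomposition 1: common = {Branch}, closure = {Branch} → lossy.
Decomposition 2: common = {Type, AcctNo}, closure = {CName, Type, CustID, AcctNo} → lossless.
Decomposition 3: common = {CName, Branch, AcctNo}, closure = {CName, Branch, CustID, AcctNo} → lossless.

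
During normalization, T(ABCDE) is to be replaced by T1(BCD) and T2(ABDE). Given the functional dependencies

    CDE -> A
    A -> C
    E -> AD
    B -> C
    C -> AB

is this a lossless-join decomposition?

Common attributes: T1 ∩ T2 = {BD}.
Closure of {BD}: B → C applies, adding C; C → AB applies, adding A. So (BD)⁺ = {ABCD}.
This closure contains every attribute of T1, so T1 ∩ T2 → T1. The join is lossless.

Yes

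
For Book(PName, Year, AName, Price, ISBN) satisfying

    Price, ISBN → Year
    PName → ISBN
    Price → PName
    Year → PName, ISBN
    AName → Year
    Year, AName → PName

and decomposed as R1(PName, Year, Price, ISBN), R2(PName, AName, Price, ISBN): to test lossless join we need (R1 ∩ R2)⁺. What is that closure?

R1 ∩ R2 = {PName, Price, ISBN}.
Price, ISBN → Year applies, adding Year
Closure: {PName, Year, Price, ISBN}.

PName, Year, Price, ISBN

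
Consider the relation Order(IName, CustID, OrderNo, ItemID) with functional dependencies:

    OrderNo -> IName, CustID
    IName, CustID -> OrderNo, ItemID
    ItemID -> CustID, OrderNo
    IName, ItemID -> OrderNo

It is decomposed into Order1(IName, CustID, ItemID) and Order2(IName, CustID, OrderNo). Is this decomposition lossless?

Common attributes: Order1 ∩ Order2 = {IName, CustID}.
Closure of {IName, CustID}: IName, CustID → OrderNo, ItemID applies, adding OrderNo, ItemID. So (IName, CustID)⁺ = {IName, CustID, OrderNo, ItemID}.
This closure contains every attribute of Order1, so Order1 ∩ Order2 → Order1. The join is lossless.

Yes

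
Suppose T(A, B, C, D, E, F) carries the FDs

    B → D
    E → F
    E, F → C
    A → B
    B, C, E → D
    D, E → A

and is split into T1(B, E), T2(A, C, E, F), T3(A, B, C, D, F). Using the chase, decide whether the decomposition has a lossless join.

Chase test. Columns are A, B, C, D, E, F; row i has aⱼ where attribute j ∈ Ti, else bᵢⱼ.
Initial tableau (one row per fragment):
  row 1: b11 a2 b13 b14 a5 b16
  row 2: a1 b22 a3 b24 a5 a6
  row 3: a1 a2 a3 a4 b35 a6
Rows 1 and 3 agree on B; apply B→D and equate their D entries.
Rows 1 and 2 agree on E; apply E→F and equate their F entries.
Rows 1 and 2 agree on E, F; apply E, F→C and equate their C entries.
Rows 2 and 3 agree on A; apply A→B and equate their B entries.
Rows 1 and 2 agree on B, C, E; apply B, C, E→D and equate their D entries.
Rows 1 and 2 agree on D, E; apply D, E→A and equate their A entries.
Row 1 is now all distinguished symbols — the join is lossless.

Yes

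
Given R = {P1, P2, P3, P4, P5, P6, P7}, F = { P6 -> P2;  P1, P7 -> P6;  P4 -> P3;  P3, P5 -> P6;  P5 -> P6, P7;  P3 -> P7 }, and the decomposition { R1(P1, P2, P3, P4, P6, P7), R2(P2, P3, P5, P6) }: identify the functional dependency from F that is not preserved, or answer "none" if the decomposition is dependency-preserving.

Check P5 → P6, P7: no single fragment contains all of {P5, P6, P7}, and the restricted closure of {P5} across the fragments never reaches {P6, P7}.
P6 → P2 is preserved.
P1, P7 → P6 is preserved.
P4 → P3 is preserved.
P3, P5 → P6 is preserved.
P3 → P7 is preserved.

P5 -> P6, P7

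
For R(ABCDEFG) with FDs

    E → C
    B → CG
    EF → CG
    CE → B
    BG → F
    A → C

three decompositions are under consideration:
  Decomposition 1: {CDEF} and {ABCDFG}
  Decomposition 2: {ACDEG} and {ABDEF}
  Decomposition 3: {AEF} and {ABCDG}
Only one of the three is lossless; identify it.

Decomposition 2

Decomposition 1: common = {CDF}, closure = {CDF} → lossy.
Decomposition 2: common = {ADE}, closure = {ABCDEFG} → lossless.
Decomposition 3: common = {A}, closure = {AC} → lossy.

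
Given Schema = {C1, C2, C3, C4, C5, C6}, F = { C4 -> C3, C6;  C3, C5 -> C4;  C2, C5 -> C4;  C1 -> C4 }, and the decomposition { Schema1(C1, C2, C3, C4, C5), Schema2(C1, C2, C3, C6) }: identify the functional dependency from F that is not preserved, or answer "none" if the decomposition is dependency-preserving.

Check C4 → C3, C6: no single fragment contains all of {C3, C4, C6}, and the restricted closure of {C4} across the fragments never reaches {C3, C6}.
C3, C5 → C4 is preserved.
C2, C5 → C4 is preserved.
C1 → C4 is preserved.

C4 -> C3, C6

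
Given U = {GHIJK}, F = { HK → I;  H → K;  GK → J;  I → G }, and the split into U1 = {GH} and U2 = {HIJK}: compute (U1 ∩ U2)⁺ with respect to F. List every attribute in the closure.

U1 ∩ U2 = {H}.
H → K applies, adding K
HK → I applies, adding I
I → G applies, adding G
GK → J applies, adding J
Closure: {GHIJK}.

GHIJK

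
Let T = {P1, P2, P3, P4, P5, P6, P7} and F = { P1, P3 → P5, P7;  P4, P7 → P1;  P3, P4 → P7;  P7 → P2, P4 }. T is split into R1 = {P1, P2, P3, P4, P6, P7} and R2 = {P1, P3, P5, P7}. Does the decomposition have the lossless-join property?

Common attributes: R1 ∩ R2 = {P1, P3, P7}.
Closure of {P1, P3, P7}: P1, P3 → P5, P7 applies, adding P5; P7 → P2, P4 applies, adding P2, P4. So (P1, P3, P7)⁺ = {P1, P2, P3, P4, P5, P7}.
This closure contains every attribute of R2, so R1 ∩ R2 → R2. The join is lossless.

Yes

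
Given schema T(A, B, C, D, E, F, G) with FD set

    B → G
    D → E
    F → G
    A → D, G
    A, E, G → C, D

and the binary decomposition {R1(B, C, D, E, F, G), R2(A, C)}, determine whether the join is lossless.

No

Common attributes: R1 ∩ R2 = {C}.
No dependency enlarges {C}, so (C)⁺ = {C}.
The closure contains neither all of R1 = {B, C, D, E, F, G} nor all of R2 = {A, C}, so the common attributes are not a superkey of either fragment. The join is lossy.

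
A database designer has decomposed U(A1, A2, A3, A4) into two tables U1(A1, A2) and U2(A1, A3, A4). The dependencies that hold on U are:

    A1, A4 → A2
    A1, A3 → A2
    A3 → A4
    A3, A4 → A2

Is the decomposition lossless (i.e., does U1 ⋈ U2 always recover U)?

Common attributes: U1 ∩ U2 = {A1}.
No dependency enlarges {A1}, so (A1)⁺ = {A1}.
The closure contains neither all of U1 = {A1, A2} nor all of U2 = {A1, A3, A4}, so the common attributes are not a superkey of either fragment. The join is lossy.

No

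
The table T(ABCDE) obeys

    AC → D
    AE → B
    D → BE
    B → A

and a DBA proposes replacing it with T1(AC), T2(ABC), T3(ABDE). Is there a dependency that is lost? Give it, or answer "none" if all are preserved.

AC → D

Check AC → D: no single fragment contains all of {ACD}, and the restricted closure of {AC} across the fragments never reaches {D}.
AE → B is preserved.
D → BE is preserved.
B → A is preserved.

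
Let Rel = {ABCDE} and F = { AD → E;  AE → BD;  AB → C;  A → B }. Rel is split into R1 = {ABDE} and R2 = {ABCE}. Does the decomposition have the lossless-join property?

Yes

Common attributes: R1 ∩ R2 = {ABE}.
Closure of {ABE}: AE → BD applies, adding D; AB → C applies, adding C. So (ABE)⁺ = {ABCDE}.
This closure contains every attribute of R1, so R1 ∩ R2 → R1. The join is lossless.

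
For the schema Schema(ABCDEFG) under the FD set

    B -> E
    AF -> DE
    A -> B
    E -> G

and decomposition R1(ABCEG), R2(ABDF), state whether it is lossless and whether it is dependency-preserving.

Lossless test: (AB)⁺ = {ABEG}, which is a superkey of neither fragment — lossy.
Dependency preservation: AF → DE is not contained in any single fragment, but the restricted closure of its left-hand side across the fragments still reaches the right-hand side; the remaining FDs each lie inside some fragment. All dependencies are preserved.

lossy but dependency-preserving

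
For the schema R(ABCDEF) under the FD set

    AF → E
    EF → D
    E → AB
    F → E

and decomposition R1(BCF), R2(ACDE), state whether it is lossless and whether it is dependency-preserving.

lossy and not dependency-preserving

Lossless test: (C)⁺ = {C}, which is a superkey of neither fragment — lossy.
Dependency preservation: the restricted closure of {AF} across the fragments never reaches {E}, so AF → E cannot be enforced without a join — not preserved.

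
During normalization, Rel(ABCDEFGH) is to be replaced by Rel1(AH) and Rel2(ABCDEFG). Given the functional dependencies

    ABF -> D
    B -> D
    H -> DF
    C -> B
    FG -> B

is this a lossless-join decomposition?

Common attributes: Rel1 ∩ Rel2 = {A}.
No dependency enlarges {A}, so (A)⁺ = {A}.
The closure contains neither all of Rel1 = {AH} nor all of Rel2 = {ABCDEFG}, so the common attributes are not a superkey of either fragment. The join is lossy.

No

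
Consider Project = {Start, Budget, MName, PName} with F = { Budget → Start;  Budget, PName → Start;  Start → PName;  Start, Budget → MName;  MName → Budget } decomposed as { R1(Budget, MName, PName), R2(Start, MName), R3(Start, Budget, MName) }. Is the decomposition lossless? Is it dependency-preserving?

Lossless test (chase): Rows 1 and 3 agree on Budget; apply Budget→Start and equate their Start entries. Rows 1 and 2 agree on Start; apply Start→PName and equate their PName entries. Rows 1 and 3 agree on Start; apply Start→PName and equate their PName entries. Rows 1 and 2 agree on MName; apply MName→Budget and equate their Budget entries. Row 1 is now all distinguished symbols — the join is lossless.
Dependency preservation: the restricted closure of {Start} across the fragments never reaches {PName}, so Start → PName cannot be enforced without a join — not preserved.

lossless but not dependency-preserving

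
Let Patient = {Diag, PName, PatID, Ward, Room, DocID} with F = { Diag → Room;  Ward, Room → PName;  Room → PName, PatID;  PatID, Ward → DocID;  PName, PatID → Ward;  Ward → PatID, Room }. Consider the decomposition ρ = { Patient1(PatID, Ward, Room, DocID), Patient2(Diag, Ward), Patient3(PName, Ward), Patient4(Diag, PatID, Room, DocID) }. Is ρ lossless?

Yes

Chase test. Columns are Diag, PName, PatID, Ward, Room, DocID; row i has aⱼ where attribute j ∈ Patienti, else bᵢⱼ.
Initial tableau (one row per fragment):
  row 1: b11 b12 a3 a4 a5 a6
  row 2: a1 b22 b23 a4 b25 b26
  row 3: b31 a2 b33 a4 b35 b36
  row 4: a1 b42 a3 b44 a5 a6
Rows 2 and 4 agree on Diag; apply Diag→Room and equate their Room entries.
Rows 1 and 2 agree on Ward, Room; apply Ward, Room→PName and equate their PName entries.
Rows 1 and 2 agree on Room; apply Room→PName, PatID and equate their PName, PatID entries.
Rows 1 and 4 agree on Room; apply Room→PName, PatID and equate their PName, PatID entries.
Rows 1 and 2 agree on PatID, Ward; apply PatID, Ward→DocID and equate their DocID entries.
Rows 1 and 4 agree on PName, PatID; apply PName, PatID→Ward and equate their Ward entries.
Rows 1 and 3 agree on Ward; apply Ward→PatID, Room and equate their PatID, Room entries.
Rows 1 and 3 agree on Ward, Room; apply Ward, Room→PName and equate their PName entries.
Rows 1 and 3 agree on PatID, Ward; apply PatID, Ward→DocID and equate their DocID entries.
Row 2 is now all distinguished symbols — the join is lossless.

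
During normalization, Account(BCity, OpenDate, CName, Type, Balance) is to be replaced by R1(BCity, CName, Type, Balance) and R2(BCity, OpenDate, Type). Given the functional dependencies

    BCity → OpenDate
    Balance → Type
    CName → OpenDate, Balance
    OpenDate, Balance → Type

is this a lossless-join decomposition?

Common attributes: R1 ∩ R2 = {BCity, Type}.
Closure of {BCity, Type}: BCity → OpenDate applies, adding OpenDate. So (BCity, Type)⁺ = {BCity, OpenDate, Type}.
This closure contains every attribute of R2, so R1 ∩ R2 → R2. The join is lossless.

Yes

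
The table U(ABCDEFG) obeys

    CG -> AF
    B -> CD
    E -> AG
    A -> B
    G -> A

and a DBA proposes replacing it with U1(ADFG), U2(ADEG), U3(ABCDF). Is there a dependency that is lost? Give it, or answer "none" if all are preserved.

CG → AF: restricted closure across fragments reaches AF.
B → CD lies within U3.
E → AG lies within U2.
A → B lies within U3.
G → A lies within U1.
Every dependency is enforceable on the fragments, so the decomposition is dependency-preserving.

none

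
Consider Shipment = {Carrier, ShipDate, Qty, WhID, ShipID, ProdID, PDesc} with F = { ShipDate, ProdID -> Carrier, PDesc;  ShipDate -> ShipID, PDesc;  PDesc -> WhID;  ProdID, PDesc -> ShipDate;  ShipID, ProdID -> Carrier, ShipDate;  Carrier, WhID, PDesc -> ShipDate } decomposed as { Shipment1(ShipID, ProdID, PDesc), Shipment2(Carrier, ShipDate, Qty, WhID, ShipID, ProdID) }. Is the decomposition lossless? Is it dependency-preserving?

lossless but not dependency-preserving

Lossless test: (ShipID, ProdID)⁺ = {Carrier, ShipDate, WhID, ShipID, ProdID, PDesc}, which contains all of one fragment — lossless.
Dependency preservation: the restricted closure of {ShipDate} across the fragments never reaches {ShipID, PDesc}, so ShipDate → ShipID, PDesc cannot be enforced without a join — not preserved.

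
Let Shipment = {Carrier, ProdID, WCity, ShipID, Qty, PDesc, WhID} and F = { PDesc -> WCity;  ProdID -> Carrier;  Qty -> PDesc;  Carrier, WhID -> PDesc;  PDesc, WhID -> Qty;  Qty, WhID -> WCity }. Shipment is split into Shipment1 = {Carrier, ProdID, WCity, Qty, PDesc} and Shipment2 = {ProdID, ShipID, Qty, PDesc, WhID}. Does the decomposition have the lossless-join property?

Common attributes: Shipment1 ∩ Shipment2 = {ProdID, Qty, PDesc}.
Closure of {ProdID, Qty, PDesc}: PDesc → WCity applies, adding WCity; ProdID → Carrier applies, adding Carrier. So (ProdID, Qty, PDesc)⁺ = {Carrier, ProdID, WCity, Qty, PDesc}.
This closure contains every attribute of Shipment1, so Shipment1 ∩ Shipment2 → Shipment1. The join is lossless.

Yes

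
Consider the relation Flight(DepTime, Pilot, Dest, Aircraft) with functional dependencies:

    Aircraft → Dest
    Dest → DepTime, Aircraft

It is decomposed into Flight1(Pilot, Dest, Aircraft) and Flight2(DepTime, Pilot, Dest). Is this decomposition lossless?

Yes

Common attributes: Flight1 ∩ Flight2 = {Pilot, Dest}.
Closure of {Pilot, Dest}: Dest → DepTime, Aircraft applies, adding DepTime, Aircraft. So (Pilot, Dest)⁺ = {DepTime, Pilot, Dest, Aircraft}.
This closure contains every attribute of Flight1, so Flight1 ∩ Flight2 → Flight1. The join is lossless.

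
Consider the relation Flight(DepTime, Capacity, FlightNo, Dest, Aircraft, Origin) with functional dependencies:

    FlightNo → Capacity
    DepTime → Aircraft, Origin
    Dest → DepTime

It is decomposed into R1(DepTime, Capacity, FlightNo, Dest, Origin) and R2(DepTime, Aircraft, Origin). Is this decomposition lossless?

Common attributes: R1 ∩ R2 = {DepTime, Origin}.
Closure of {DepTime, Origin}: DepTime → Aircraft, Origin applies, adding Aircraft. So (DepTime, Origin)⁺ = {DepTime, Aircraft, Origin}.
This closure contains every attribute of R2, so R1 ∩ R2 → R2. The join is lossless.

Yes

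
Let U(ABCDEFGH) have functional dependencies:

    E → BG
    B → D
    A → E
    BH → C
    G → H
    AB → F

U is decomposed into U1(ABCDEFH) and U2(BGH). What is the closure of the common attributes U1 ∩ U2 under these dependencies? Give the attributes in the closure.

U1 ∩ U2 = {BH}.
B → D applies, adding D
BH → C applies, adding C
Closure: {BCDH}.

BCDH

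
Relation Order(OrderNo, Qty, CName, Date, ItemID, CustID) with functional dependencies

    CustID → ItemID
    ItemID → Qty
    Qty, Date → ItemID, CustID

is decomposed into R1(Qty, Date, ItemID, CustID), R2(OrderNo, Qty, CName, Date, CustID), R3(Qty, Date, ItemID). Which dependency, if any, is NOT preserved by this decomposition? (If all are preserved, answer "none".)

CustID → ItemID lies within R1.
ItemID → Qty lies within R1.
Qty, Date → ItemID, CustID lies within R1.
Every dependency is enforceable on the fragments, so the decomposition is dependency-preserving.

none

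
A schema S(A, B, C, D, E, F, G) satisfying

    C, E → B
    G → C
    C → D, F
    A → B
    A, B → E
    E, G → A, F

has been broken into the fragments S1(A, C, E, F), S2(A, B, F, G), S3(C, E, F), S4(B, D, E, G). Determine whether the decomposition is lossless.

No

Chase test. Columns are A, B, C, D, E, F, G; row i has aⱼ where attribute j ∈ Si, else bᵢⱼ.
Initial tableau (one row per fragment):
  row 1: a1 b12 a3 b14 a5 a6 b17
  row 2: a1 a2 b23 b24 b25 a6 a7
  row 3: b31 b32 a3 b34 a5 a6 b37
  row 4: b41 a2 b43 a4 a5 b46 a7
Rows 1 and 3 agree on C, E; apply C, E→B and equate their B entries.
Rows 2 and 4 agree on G; apply G→C and equate their C entries.
Rows 1 and 3 agree on C; apply C→D, F and equate their D, F entries.
Rows 2 and 4 agree on C; apply C→D, F and equate their D, F entries.
Rows 1 and 2 agree on A; apply A→B and equate their B entries.
Rows 1 and 2 agree on A, B; apply A, B→E and equate their E entries.
Rows 2 and 4 agree on E, G; apply E, G→A, F and equate their A, F entries.
No row becomes fully distinguished — the join is lossy.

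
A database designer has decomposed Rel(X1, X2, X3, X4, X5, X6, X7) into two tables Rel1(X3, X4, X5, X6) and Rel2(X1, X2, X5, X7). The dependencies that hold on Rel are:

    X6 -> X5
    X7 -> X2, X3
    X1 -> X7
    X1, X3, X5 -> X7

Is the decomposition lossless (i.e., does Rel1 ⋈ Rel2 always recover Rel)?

Common attributes: Rel1 ∩ Rel2 = {X5}.
No dependency enlarges {X5}, so (X5)⁺ = {X5}.
The closure contains neither all of Rel1 = {X3, X4, X5, X6} nor all of Rel2 = {X1, X2, X5, X7}, so the common attributes are not a superkey of either fragment. The join is lossy.

No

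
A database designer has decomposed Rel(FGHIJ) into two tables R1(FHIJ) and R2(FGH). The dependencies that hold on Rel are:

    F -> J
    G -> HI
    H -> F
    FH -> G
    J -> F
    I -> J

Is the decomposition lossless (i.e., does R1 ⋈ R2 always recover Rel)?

Yes

Common attributes: R1 ∩ R2 = {FH}.
Closure of {FH}: F → J applies, adding J; FH → G applies, adding G; G → HI applies, adding I. So (FH)⁺ = {FGHIJ}.
This closure contains every attribute of R1, so R1 ∩ R2 → R1. The join is lossless.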